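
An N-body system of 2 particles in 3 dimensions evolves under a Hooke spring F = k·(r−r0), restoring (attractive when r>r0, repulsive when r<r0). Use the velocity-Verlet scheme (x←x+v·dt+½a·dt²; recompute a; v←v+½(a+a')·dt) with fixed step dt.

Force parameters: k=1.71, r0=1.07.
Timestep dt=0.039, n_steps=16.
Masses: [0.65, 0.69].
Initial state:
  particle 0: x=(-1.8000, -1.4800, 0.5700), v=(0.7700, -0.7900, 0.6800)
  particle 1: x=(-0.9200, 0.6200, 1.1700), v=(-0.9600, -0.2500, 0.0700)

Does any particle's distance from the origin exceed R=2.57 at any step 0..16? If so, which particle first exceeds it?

step 0: x0=(-1.8000, -1.4800, 0.5700) x1=(-0.9200, 0.6200, 1.1700)
step 1: x0=(-1.7690, -1.5085, 0.5972) x1=(-0.9583, 0.6081, 1.1721)
step 2: x0=(-1.7363, -1.5324, 0.6256) x1=(-0.9983, 0.5919, 1.1731)
step 3: x0=(-1.7019, -1.5518, 0.6552) x1=(-1.0398, 0.5713, 1.1729)
step 4: x0=(-1.6662, -1.5666, 0.6859) x1=(-1.0827, 0.5465, 1.1717)
step 5: x0=(-1.6292, -1.5770, 0.7176) x1=(-1.1266, 0.5176, 1.1695)
step 6: x0=(-1.5912, -1.5832, 0.7503) x1=(-1.1716, 0.4845, 1.1665)
step 7: x0=(-1.5524, -1.5851, 0.7838) x1=(-1.2173, 0.4476, 1.1626)
step 8: x0=(-1.5129, -1.5831, 0.8180) x1=(-1.2637, 0.4069, 1.1581)
step 9: x0=(-1.4729, -1.5773, 0.8528) x1=(-1.3105, 0.3627, 1.1530)
step 10: x0=(-1.4326, -1.5679, 0.8883) x1=(-1.3576, 0.3151, 1.1473)
step 11: x0=(-1.3922, -1.5553, 0.9241) x1=(-1.4048, 0.2644, 1.1412)
step 12: x0=(-1.3518, -1.5396, 0.9604) x1=(-1.4520, 0.2109, 1.1348)
step 13: x0=(-1.3116, -1.5212, 0.9969) x1=(-1.4990, 0.1547, 1.1281)
step 14: x0=(-1.2717, -1.5003, 1.0336) x1=(-1.5458, 0.0963, 1.1213)
step 15: x0=(-1.2321, -1.4772, 1.0704) x1=(-1.5922, 0.0358, 1.1143)
step 16: x0=(-1.1930, -1.4523, 1.1073) x1=(-1.6383, -0.0265, 1.1073)

no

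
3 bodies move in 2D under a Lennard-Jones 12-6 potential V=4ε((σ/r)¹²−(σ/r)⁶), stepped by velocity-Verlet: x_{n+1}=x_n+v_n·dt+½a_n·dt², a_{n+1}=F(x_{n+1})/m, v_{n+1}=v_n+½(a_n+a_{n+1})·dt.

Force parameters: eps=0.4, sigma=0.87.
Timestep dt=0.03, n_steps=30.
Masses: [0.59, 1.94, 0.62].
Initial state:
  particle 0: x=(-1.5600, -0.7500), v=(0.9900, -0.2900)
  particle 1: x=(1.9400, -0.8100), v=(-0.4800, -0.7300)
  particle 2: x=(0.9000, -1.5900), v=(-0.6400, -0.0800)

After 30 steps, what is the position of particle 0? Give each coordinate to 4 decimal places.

(-0.6419, -1.0209)

step 0: x0=(-1.5600, -0.7500) x1=(1.9400, -0.8100) x2=(0.9000, -1.5900)
step 1: x0=(-1.5303, -0.7587) x1=(1.9255, -0.8320) x2=(0.8811, -1.5922)
step 2: x0=(-1.5006, -0.7674) x1=(1.9108, -0.8541) x2=(0.8629, -1.5938)
step 3: x0=(-1.4709, -0.7761) x1=(1.8958, -0.8764) x2=(0.8453, -1.5950)
step 4: x0=(-1.4411, -0.7848) x1=(1.8807, -0.8988) x2=(0.8285, -1.5957)
step 5: x0=(-1.4114, -0.7935) x1=(1.8653, -0.9215) x2=(0.8124, -1.5959)
step 6: x0=(-1.3816, -0.8023) x1=(1.8496, -0.9442) x2=(0.7972, -1.5955)
step 7: x0=(-1.3518, -0.8110) x1=(1.8336, -0.9672) x2=(0.7828, -1.5946)
step 8: x0=(-1.3220, -0.8197) x1=(1.8174, -0.9903) x2=(0.7693, -1.5931)
step 9: x0=(-1.2922, -0.8285) x1=(1.8008, -1.0136) x2=(0.7568, -1.5910)
step 10: x0=(-1.2623, -0.8372) x1=(1.7838, -1.0371) x2=(0.7454, -1.5883)
step 11: x0=(-1.2324, -0.8460) x1=(1.7665, -1.0608) x2=(0.7351, -1.5850)
step 12: x0=(-1.2025, -0.8548) x1=(1.7488, -1.0847) x2=(0.7260, -1.5811)
step 13: x0=(-1.1726, -0.8635) x1=(1.7307, -1.1089) x2=(0.7182, -1.5765)
step 14: x0=(-1.1425, -0.8724) x1=(1.7122, -1.1332) x2=(0.7117, -1.5712)
step 15: x0=(-1.1125, -0.8812) x1=(1.6931, -1.1577) x2=(0.7067, -1.5653)
step 16: x0=(-1.0824, -0.8900) x1=(1.6736, -1.1824) x2=(0.7031, -1.5588)
step 17: x0=(-1.0522, -0.8989) x1=(1.6537, -1.2073) x2=(0.7007, -1.5517)
step 18: x0=(-1.0219, -0.9078) x1=(1.6334, -1.2323) x2=(0.6994, -1.5442)
step 19: x0=(-0.9915, -0.9167) x1=(1.6130, -1.2573) x2=(0.6982, -1.5366)
step 20: x0=(-0.9611, -0.9257) x1=(1.5930, -1.2822) x2=(0.6960, -1.5293)
step 21: x0=(-0.9305, -0.9347) x1=(1.5740, -1.3069) x2=(0.6903, -1.5228)
step 22: x0=(-0.8998, -0.9437) x1=(1.5569, -1.3311) x2=(0.6785, -1.5177)
step 23: x0=(-0.8689, -0.9529) x1=(1.5425, -1.3547) x2=(0.6584, -1.5144)
step 24: x0=(-0.8378, -0.9620) x1=(1.5306, -1.3778) x2=(0.6299, -1.5124)
step 25: x0=(-0.8065, -0.9713) x1=(1.5207, -1.4007) x2=(0.5952, -1.5113)
step 26: x0=(-0.7748, -0.9807) x1=(1.5117, -1.4234) x2=(0.5570, -1.5104)
step 27: x0=(-0.7427, -0.9903) x1=(1.5031, -1.4461) x2=(0.5174, -1.5095)
step 28: x0=(-0.7100, -1.0001) x1=(1.4943, -1.4688) x2=(0.4778, -1.5083)
step 29: x0=(-0.6765, -1.0103) x1=(1.4852, -1.4915) x2=(0.4386, -1.5067)
step 30: x0=(-0.6419, -1.0209) x1=(1.4755, -1.5143) x2=(0.3998, -1.5047)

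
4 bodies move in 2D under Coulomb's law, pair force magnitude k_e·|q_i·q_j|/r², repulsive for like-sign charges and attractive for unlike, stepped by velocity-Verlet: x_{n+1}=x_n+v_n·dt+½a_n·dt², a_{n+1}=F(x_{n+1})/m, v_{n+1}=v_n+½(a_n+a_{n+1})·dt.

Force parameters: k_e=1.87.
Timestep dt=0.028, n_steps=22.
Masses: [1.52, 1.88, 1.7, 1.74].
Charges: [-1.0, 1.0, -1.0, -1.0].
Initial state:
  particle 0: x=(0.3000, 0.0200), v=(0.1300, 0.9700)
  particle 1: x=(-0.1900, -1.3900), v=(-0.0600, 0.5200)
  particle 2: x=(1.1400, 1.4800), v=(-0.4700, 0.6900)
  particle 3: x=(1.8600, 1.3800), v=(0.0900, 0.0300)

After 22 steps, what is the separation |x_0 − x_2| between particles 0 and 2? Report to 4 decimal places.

1.6484

step 0: x0=(0.3000, 0.0200) x1=(-0.1900, -1.3900) x2=(1.1400, 1.4800) x3=(1.8600, 1.3800)
step 1: x0=(0.3034, 0.0467) x1=(-0.1916, -1.3752) x2=(1.1261, 1.4995) x3=(1.8634, 1.3808)
step 2: x0=(0.3063, 0.0726) x1=(-0.1930, -1.3600) x2=(1.1108, 1.5195) x3=(1.8683, 1.3814)
step 3: x0=(0.3087, 0.0976) x1=(-0.1942, -1.3443) x2=(1.0941, 1.5399) x3=(1.8748, 1.3818)
step 4: x0=(0.3107, 0.1218) x1=(-0.1952, -1.3282) x2=(1.0763, 1.5608) x3=(1.8827, 1.3820)
step 5: x0=(0.3121, 0.1451) x1=(-0.1961, -1.3116) x2=(1.0573, 1.5822) x3=(1.8919, 1.3820)
step 6: x0=(0.3131, 0.1676) x1=(-0.1968, -1.2946) x2=(1.0373, 1.6040) x3=(1.9024, 1.3819)
step 7: x0=(0.3136, 0.1892) x1=(-0.1973, -1.2772) x2=(1.0164, 1.6264) x3=(1.9139, 1.3815)
step 8: x0=(0.3135, 0.2100) x1=(-0.1976, -1.2594) x2=(0.9947, 1.6492) x3=(1.9266, 1.3810)
step 9: x0=(0.3130, 0.2298) x1=(-0.1977, -1.2411) x2=(0.9721, 1.6725) x3=(1.9402, 1.3803)
step 10: x0=(0.3120, 0.2489) x1=(-0.1977, -1.2224) x2=(0.9489, 1.6963) x3=(1.9548, 1.3794)
step 11: x0=(0.3105, 0.2670) x1=(-0.1975, -1.2032) x2=(0.9250, 1.7205) x3=(1.9702, 1.3783)
step 12: x0=(0.3085, 0.2843) x1=(-0.1971, -1.1836) x2=(0.9006, 1.7452) x3=(1.9864, 1.3771)
step 13: x0=(0.3061, 0.3007) x1=(-0.1965, -1.1636) x2=(0.8756, 1.7704) x3=(2.0033, 1.3757)
step 14: x0=(0.3032, 0.3162) x1=(-0.1957, -1.1432) x2=(0.8502, 1.7960) x3=(2.0210, 1.3742)
step 15: x0=(0.2998, 0.3309) x1=(-0.1948, -1.1223) x2=(0.8243, 1.8220) x3=(2.0392, 1.3726)
step 16: x0=(0.2959, 0.3447) x1=(-0.1937, -1.1010) x2=(0.7981, 1.8485) x3=(2.0581, 1.3708)
step 17: x0=(0.2916, 0.3576) x1=(-0.1924, -1.0792) x2=(0.7714, 1.8753) x3=(2.0775, 1.3689)
step 18: x0=(0.2869, 0.3697) x1=(-0.1909, -1.0570) x2=(0.7445, 1.9026) x3=(2.0974, 1.3670)
step 19: x0=(0.2817, 0.3809) x1=(-0.1893, -1.0343) x2=(0.7172, 1.9302) x3=(2.1178, 1.3649)
step 20: x0=(0.2760, 0.3912) x1=(-0.1874, -1.0112) x2=(0.6896, 1.9583) x3=(2.1387, 1.3627)
step 21: x0=(0.2700, 0.4006) x1=(-0.1854, -0.9876) x2=(0.6618, 1.9866) x3=(2.1600, 1.3604)
step 22: x0=(0.2635, 0.4091) x1=(-0.1832, -0.9635) x2=(0.6337, 2.0154) x3=(2.1818, 1.3580)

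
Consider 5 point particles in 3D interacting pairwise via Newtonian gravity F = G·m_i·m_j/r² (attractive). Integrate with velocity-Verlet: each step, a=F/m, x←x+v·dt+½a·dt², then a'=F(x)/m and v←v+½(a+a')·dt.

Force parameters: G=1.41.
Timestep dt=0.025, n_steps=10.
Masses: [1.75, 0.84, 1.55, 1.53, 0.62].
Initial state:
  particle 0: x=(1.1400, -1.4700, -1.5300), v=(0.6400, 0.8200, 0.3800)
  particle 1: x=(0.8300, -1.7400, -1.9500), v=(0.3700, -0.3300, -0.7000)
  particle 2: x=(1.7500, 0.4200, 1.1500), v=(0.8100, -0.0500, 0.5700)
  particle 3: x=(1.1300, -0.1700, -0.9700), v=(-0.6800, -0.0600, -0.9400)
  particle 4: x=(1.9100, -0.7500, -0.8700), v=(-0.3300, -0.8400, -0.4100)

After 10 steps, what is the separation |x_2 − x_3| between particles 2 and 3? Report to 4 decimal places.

2.7394

step 0: x0=(1.1400, -1.4700, -1.5300) x1=(0.8300, -1.7400, -1.9500) x2=(1.7500, 0.4200, 1.1500) x3=(1.1300, -0.1700, -0.9700) x4=(1.9100, -0.7500, -0.8700)
step 1: x0=(1.1556, -1.4495, -1.5210) x1=(0.8405, -1.7470, -1.9657) x2=(1.7702, 0.4186, 1.1640) x3=(1.1132, -0.1721, -0.9936) x4=(1.9008, -0.7709, -0.8805)
step 2: x0=(1.1704, -1.4291, -1.5128) x1=(0.8532, -1.7516, -1.9782) x2=(1.7903, 0.4171, 1.1776) x3=(1.0970, -0.1753, -1.0172) x4=(1.8897, -0.7915, -0.8918)
step 3: x0=(1.1846, -1.4085, -1.5052) x1=(0.8679, -1.7539, -1.9877) x2=(1.8103, 0.4153, 1.1907) x3=(1.0813, -0.1798, -1.0410) x4=(1.8767, -0.8121, -0.9037)
step 4: x0=(1.1983, -1.3877, -1.4982) x1=(0.8844, -1.7540, -1.9943) x2=(1.8302, 0.4133, 1.2033) x3=(1.0660, -0.1856, -1.0650) x4=(1.8617, -0.8325, -0.9165)
step 5: x0=(1.2115, -1.3666, -1.4917) x1=(0.9025, -1.7519, -1.9983) x2=(1.8500, 0.4111, 1.2155) x3=(1.0513, -0.1927, -1.0891) x4=(1.8448, -0.8529, -0.9302)
step 6: x0=(1.2244, -1.3452, -1.4855) x1=(0.9221, -1.7476, -1.9996) x2=(1.8696, 0.4087, 1.2273) x3=(1.0372, -0.2012, -1.1133) x4=(1.8257, -0.8735, -0.9449)
step 7: x0=(1.2369, -1.3233, -1.4796) x1=(0.9431, -1.7412, -1.9985) x2=(1.8892, 0.4061, 1.2387) x3=(1.0237, -0.2111, -1.1378) x4=(1.8044, -0.8941, -0.9609)
step 8: x0=(1.2492, -1.3010, -1.4739) x1=(0.9654, -1.7325, -1.9948) x2=(1.9087, 0.4033, 1.2496) x3=(1.0107, -0.2226, -1.1624) x4=(1.7808, -0.9150, -0.9783)
step 9: x0=(1.2613, -1.2780, -1.4683) x1=(0.9890, -1.7216, -1.9886) x2=(1.9280, 0.4004, 1.2602) x3=(0.9985, -0.2356, -1.1871) x4=(1.7547, -0.9362, -0.9972)
step 10: x0=(1.2733, -1.2543, -1.4627) x1=(1.0138, -1.7083, -1.9800) x2=(1.9473, 0.3972, 1.2704) x3=(0.9869, -0.2504, -1.2120) x4=(1.7258, -0.9578, -1.0181)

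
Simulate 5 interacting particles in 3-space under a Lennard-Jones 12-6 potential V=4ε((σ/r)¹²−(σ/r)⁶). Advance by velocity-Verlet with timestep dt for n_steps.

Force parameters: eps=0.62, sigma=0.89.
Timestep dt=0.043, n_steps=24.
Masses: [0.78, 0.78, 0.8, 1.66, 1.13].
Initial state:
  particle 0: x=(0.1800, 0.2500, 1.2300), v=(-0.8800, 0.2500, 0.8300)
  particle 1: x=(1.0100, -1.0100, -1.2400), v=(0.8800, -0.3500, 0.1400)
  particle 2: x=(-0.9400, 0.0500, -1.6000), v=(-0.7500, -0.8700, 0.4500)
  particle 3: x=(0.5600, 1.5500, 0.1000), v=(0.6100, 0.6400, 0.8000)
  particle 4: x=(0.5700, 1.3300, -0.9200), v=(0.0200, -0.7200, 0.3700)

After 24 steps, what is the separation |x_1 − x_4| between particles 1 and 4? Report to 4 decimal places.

step 0: x0=(0.1800, 0.2500, 1.2300) x1=(1.0100, -1.0100, -1.2400) x2=(-0.9400, 0.0500, -1.6000) x3=(0.5600, 1.5500, 0.1000) x4=(0.5700, 1.3300, -0.9200)
step 1: x0=(0.1422, 0.2609, 1.2656) x1=(1.0478, -1.0250, -1.2340) x2=(-0.9722, 0.0126, -1.5806) x3=(0.5862, 1.5773, 0.1338) x4=(0.5708, 1.2992, -0.9031)
step 2: x0=(0.1045, 0.2720, 1.3009) x1=(1.0856, -1.0400, -1.2279) x2=(-1.0043, -0.0247, -1.5612) x3=(0.6124, 1.6041, 0.1659) x4=(0.5716, 1.2690, -0.8837)
step 3: x0=(0.0668, 0.2833, 1.3360) x1=(1.1233, -1.0548, -1.2219) x2=(-1.0362, -0.0621, -1.5417) x3=(0.6384, 1.6302, 0.1963) x4=(0.5725, 1.2396, -0.8617)
step 4: x0=(0.0293, 0.2947, 1.3710) x1=(1.1609, -1.0696, -1.2158) x2=(-1.0681, -0.0993, -1.5222) x3=(0.6643, 1.6555, 0.2251) x4=(0.5735, 1.2110, -0.8371)
step 5: x0=(-0.0082, 0.3063, 1.4058) x1=(1.1985, -1.0844, -1.2098) x2=(-1.0999, -0.1366, -1.5027) x3=(0.6901, 1.6802, 0.2524) x4=(0.5747, 1.1834, -0.8103)
step 6: x0=(-0.0457, 0.3181, 1.4405) x1=(1.2361, -1.0991, -1.2037) x2=(-1.1316, -0.1738, -1.4831) x3=(0.7156, 1.7040, 0.2782) x4=(0.5761, 1.1567, -0.7812)
step 7: x0=(-0.0830, 0.3300, 1.4750) x1=(1.2736, -1.1137, -1.1976) x2=(-1.1632, -0.2110, -1.4635) x3=(0.7410, 1.7272, 0.3027) x4=(0.5777, 1.1310, -0.7502)
step 8: x0=(-0.1203, 0.3419, 1.5094) x1=(1.3111, -1.1283, -1.1915) x2=(-1.1948, -0.2482, -1.4439) x3=(0.7661, 1.7496, 0.3260) x4=(0.5795, 1.1063, -0.7173)
step 9: x0=(-0.1576, 0.3540, 1.5437) x1=(1.3486, -1.1429, -1.1854) x2=(-1.2263, -0.2853, -1.4242) x3=(0.7910, 1.7712, 0.3482) x4=(0.5817, 1.0825, -0.6828)
step 10: x0=(-0.1947, 0.3661, 1.5779) x1=(1.3860, -1.1574, -1.1793) x2=(-1.2578, -0.3224, -1.4045) x3=(0.8157, 1.7921, 0.3694) x4=(0.5841, 1.0597, -0.6468)
step 11: x0=(-0.2319, 0.3783, 1.6120) x1=(1.4235, -1.1718, -1.1732) x2=(-1.2892, -0.3596, -1.3849) x3=(0.8401, 1.8124, 0.3897) x4=(0.5868, 1.0378, -0.6094)
step 12: x0=(-0.2689, 0.3906, 1.6461) x1=(1.4608, -1.1862, -1.1671) x2=(-1.3206, -0.3966, -1.3652) x3=(0.8643, 1.8319, 0.4092) x4=(0.5898, 1.0168, -0.5708)
step 13: x0=(-0.3060, 0.4029, 1.6800) x1=(1.4982, -1.2006, -1.1609) x2=(-1.3520, -0.4337, -1.3454) x3=(0.8883, 1.8508, 0.4279) x4=(0.5932, 0.9968, -0.5310)
step 14: x0=(-0.3430, 0.4152, 1.7139) x1=(1.5356, -1.2150, -1.1548) x2=(-1.3833, -0.4708, -1.3257) x3=(0.9120, 1.8691, 0.4460) x4=(0.5968, 0.9776, -0.4902)
step 15: x0=(-0.3799, 0.4276, 1.7478) x1=(1.5729, -1.2293, -1.1486) x2=(-1.4146, -0.5078, -1.3060) x3=(0.9355, 1.8867, 0.4634) x4=(0.6007, 0.9593, -0.4484)
step 16: x0=(-0.4168, 0.4400, 1.7816) x1=(1.6102, -1.2436, -1.1424) x2=(-1.4459, -0.5449, -1.2862) x3=(0.9588, 1.9037, 0.4802) x4=(0.6049, 0.9418, -0.4058)
step 17: x0=(-0.4537, 0.4525, 1.8153) x1=(1.6475, -1.2579, -1.1362) x2=(-1.4772, -0.5819, -1.2665) x3=(0.9819, 1.9201, 0.4965) x4=(0.6095, 0.9252, -0.3624)
step 18: x0=(-0.4906, 0.4650, 1.8490) x1=(1.6848, -1.2721, -1.1300) x2=(-1.5084, -0.6189, -1.2467) x3=(1.0047, 1.9359, 0.5123) x4=(0.6143, 0.9094, -0.3182)
step 19: x0=(-0.5274, 0.4775, 1.8826) x1=(1.7220, -1.2863, -1.1238) x2=(-1.5397, -0.6559, -1.2269) x3=(1.0273, 1.9512, 0.5277) x4=(0.6195, 0.8944, -0.2733)
step 20: x0=(-0.5642, 0.4900, 1.9162) x1=(1.7593, -1.3005, -1.1176) x2=(-1.5709, -0.6929, -1.2071) x3=(1.0497, 1.9659, 0.5427) x4=(0.6249, 0.8802, -0.2279)
step 21: x0=(-0.6009, 0.5025, 1.9498) x1=(1.7965, -1.3147, -1.1114) x2=(-1.6021, -0.7299, -1.1873) x3=(1.0719, 1.9801, 0.5572) x4=(0.6307, 0.8667, -0.1818)
step 22: x0=(-0.6376, 0.5151, 1.9833) x1=(1.8337, -1.3288, -1.1052) x2=(-1.6333, -0.7669, -1.1675) x3=(1.0939, 1.9937, 0.5715) x4=(0.6367, 0.8540, -0.1353)
step 23: x0=(-0.6743, 0.5276, 2.0168) x1=(1.8709, -1.3430, -1.0989) x2=(-1.6645, -0.8039, -1.1477) x3=(1.1156, 2.0068, 0.5854) x4=(0.6430, 0.8420, -0.0882)
step 24: x0=(-0.7110, 0.5402, 2.0502) x1=(1.9081, -1.3571, -1.0927) x2=(-1.6957, -0.8409, -1.1279) x3=(1.1372, 2.0194, 0.5991) x4=(0.6496, 0.8307, -0.0408)

2.7344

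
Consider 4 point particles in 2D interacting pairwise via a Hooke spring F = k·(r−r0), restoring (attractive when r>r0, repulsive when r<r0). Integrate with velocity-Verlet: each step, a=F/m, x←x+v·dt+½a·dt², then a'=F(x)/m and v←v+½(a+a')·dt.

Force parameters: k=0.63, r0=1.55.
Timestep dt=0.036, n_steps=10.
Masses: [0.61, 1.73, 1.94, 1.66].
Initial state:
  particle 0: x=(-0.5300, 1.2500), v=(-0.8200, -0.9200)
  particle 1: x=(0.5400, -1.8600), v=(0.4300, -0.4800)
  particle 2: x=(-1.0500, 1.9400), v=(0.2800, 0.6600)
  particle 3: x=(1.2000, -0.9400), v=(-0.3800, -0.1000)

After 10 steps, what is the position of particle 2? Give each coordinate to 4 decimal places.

step 0: x0=(-0.5300, 1.2500) x1=(0.5400, -1.8600) x2=(-1.0500, 1.9400) x3=(1.2000, -0.9400)
step 1: x0=(-0.5584, 1.2148) x1=(0.5551, -1.8764) x2=(-1.0395, 1.9630) x3=(1.1859, -0.9429)
step 2: x0=(-0.5844, 1.1753) x1=(0.5692, -1.8911) x2=(-1.0282, 1.9846) x3=(1.1709, -0.9443)
step 3: x0=(-0.6082, 1.1317) x1=(0.5826, -1.9040) x2=(-1.0161, 2.0046) x3=(1.1549, -0.9442)
step 4: x0=(-0.6298, 1.0841) x1=(0.5950, -1.9152) x2=(-1.0032, 2.0231) x3=(1.1382, -0.9427)
step 5: x0=(-0.6493, 1.0326) x1=(0.6066, -1.9246) x2=(-0.9893, 2.0400) x3=(1.1205, -0.9397)
step 6: x0=(-0.6668, 0.9773) x1=(0.6173, -1.9323) x2=(-0.9746, 2.0554) x3=(1.1020, -0.9353)
step 7: x0=(-0.6822, 0.9184) x1=(0.6271, -1.9383) x2=(-0.9591, 2.0691) x3=(1.0826, -0.9295)
step 8: x0=(-0.6957, 0.8561) x1=(0.6360, -1.9426) x2=(-0.9426, 2.0812) x3=(1.0624, -0.9223)
step 9: x0=(-0.7074, 0.7907) x1=(0.6440, -1.9452) x2=(-0.9252, 2.0916) x3=(1.0414, -0.9137)
step 10: x0=(-0.7172, 0.7223) x1=(0.6512, -1.9462) x2=(-0.9070, 2.1003) x3=(1.0196, -0.9037)

(-0.9070, 2.1003)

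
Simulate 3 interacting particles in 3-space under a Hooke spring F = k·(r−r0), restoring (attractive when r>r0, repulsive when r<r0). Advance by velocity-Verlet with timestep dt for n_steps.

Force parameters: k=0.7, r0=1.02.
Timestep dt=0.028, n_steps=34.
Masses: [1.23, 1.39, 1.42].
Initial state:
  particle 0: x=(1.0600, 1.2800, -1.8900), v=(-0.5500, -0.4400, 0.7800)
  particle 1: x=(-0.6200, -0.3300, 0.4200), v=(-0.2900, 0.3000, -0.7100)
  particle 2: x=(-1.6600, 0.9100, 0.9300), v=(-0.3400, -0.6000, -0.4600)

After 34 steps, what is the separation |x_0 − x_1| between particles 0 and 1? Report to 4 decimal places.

step 0: x0=(1.0600, 1.2800, -1.8900) x1=(-0.6200, -0.3300, 0.4200) x2=(-1.6600, 0.9100, 0.9300)
step 1: x0=(1.0439, 1.2674, -1.8673) x1=(-0.6280, -0.3213, 0.3998) x2=(-1.6691, 0.8932, 0.9167)
step 2: x0=(1.0264, 1.2541, -1.8431) x1=(-0.6357, -0.3119, 0.3792) x2=(-1.6772, 0.8762, 0.9025)
step 3: x0=(1.0075, 1.2403, -1.8172) x1=(-0.6431, -0.3020, 0.3580) x2=(-1.6844, 0.8592, 0.8874)
step 4: x0=(0.9872, 1.2259, -1.7898) x1=(-0.6502, -0.2915, 0.3363) x2=(-1.6906, 0.8422, 0.8715)
step 5: x0=(0.9655, 1.2109, -1.7609) x1=(-0.6570, -0.2804, 0.3141) x2=(-1.6960, 0.8251, 0.8548)
step 6: x0=(0.9426, 1.1953, -1.7306) x1=(-0.6636, -0.2688, 0.2914) x2=(-1.7005, 0.8079, 0.8372)
step 7: x0=(0.9182, 1.1792, -1.6988) x1=(-0.6699, -0.2566, 0.2683) x2=(-1.7041, 0.7907, 0.8189)
step 8: x0=(0.8926, 1.1625, -1.6657) x1=(-0.6759, -0.2439, 0.2448) x2=(-1.7068, 0.7735, 0.7998)
step 9: x0=(0.8657, 1.1453, -1.6312) x1=(-0.6816, -0.2307, 0.2209) x2=(-1.7086, 0.7562, 0.7799)
step 10: x0=(0.8376, 1.1276, -1.5954) x1=(-0.6872, -0.2171, 0.1965) x2=(-1.7097, 0.7390, 0.7593)
step 11: x0=(0.8082, 1.1094, -1.5584) x1=(-0.6924, -0.2030, 0.1718) x2=(-1.7099, 0.7217, 0.7380)
step 12: x0=(0.7776, 1.0907, -1.5201) x1=(-0.6975, -0.1884, 0.1468) x2=(-1.7092, 0.7044, 0.7160)
step 13: x0=(0.7458, 1.0716, -1.4808) x1=(-0.7023, -0.1735, 0.1214) x2=(-1.7078, 0.6871, 0.6933)
step 14: x0=(0.7129, 1.0520, -1.4403) x1=(-0.7069, -0.1581, 0.0958) x2=(-1.7057, 0.6698, 0.6700)
step 15: x0=(0.6790, 1.0320, -1.3988) x1=(-0.7112, -0.1424, 0.0698) x2=(-1.7027, 0.6525, 0.6460)
step 16: x0=(0.6439, 1.0115, -1.3563) x1=(-0.7154, -0.1264, 0.0436) x2=(-1.6991, 0.6352, 0.6215)
step 17: x0=(0.6078, 0.9907, -1.3129) x1=(-0.7194, -0.1100, 0.0171) x2=(-1.6948, 0.6180, 0.5964)
step 18: x0=(0.5707, 0.9695, -1.2686) x1=(-0.7232, -0.0933, -0.0096) x2=(-1.6897, 0.6008, 0.5707)
step 19: x0=(0.5326, 0.9480, -1.2235) x1=(-0.7268, -0.0764, -0.0365) x2=(-1.6840, 0.5836, 0.5445)
step 20: x0=(0.4937, 0.9261, -1.1776) x1=(-0.7302, -0.0591, -0.0636) x2=(-1.6777, 0.5664, 0.5179)
step 21: x0=(0.4538, 0.9039, -1.1310) x1=(-0.7335, -0.0417, -0.0908) x2=(-1.6708, 0.5493, 0.4908)
step 22: x0=(0.4132, 0.8815, -1.0838) x1=(-0.7367, -0.0240, -0.1182) x2=(-1.6633, 0.5323, 0.4632)
step 23: x0=(0.3718, 0.8587, -1.0359) x1=(-0.7397, -0.0062, -0.1457) x2=(-1.6553, 0.5152, 0.4352)
step 24: x0=(0.3296, 0.8357, -0.9875) x1=(-0.7426, 0.0118, -0.1733) x2=(-1.6467, 0.4983, 0.4069)
step 25: x0=(0.2867, 0.8126, -0.9386) x1=(-0.7454, 0.0299, -0.2010) x2=(-1.6376, 0.4813, 0.3783)
step 26: x0=(0.2433, 0.7892, -0.8893) x1=(-0.7481, 0.0482, -0.2288) x2=(-1.6281, 0.4645, 0.3493)
step 27: x0=(0.1992, 0.7656, -0.8396) x1=(-0.7508, 0.0666, -0.2566) x2=(-1.6181, 0.4476, 0.3200)
step 28: x0=(0.1546, 0.7419, -0.7895) x1=(-0.7534, 0.0850, -0.2844) x2=(-1.6078, 0.4309, 0.2905)
step 29: x0=(0.1095, 0.7181, -0.7392) x1=(-0.7560, 0.1035, -0.3123) x2=(-1.5971, 0.4142, 0.2607)
step 30: x0=(0.0641, 0.6942, -0.6886) x1=(-0.7585, 0.1220, -0.3401) x2=(-1.5860, 0.3975, 0.2308)
step 31: x0=(0.0182, 0.6702, -0.6378) x1=(-0.7610, 0.1405, -0.3680) x2=(-1.5746, 0.3809, 0.2006)
step 32: x0=(-0.0279, 0.6461, -0.5869) x1=(-0.7635, 0.1591, -0.3959) x2=(-1.5630, 0.3644, 0.1704)
step 33: x0=(-0.0743, 0.6221, -0.5359) x1=(-0.7661, 0.1776, -0.4237) x2=(-1.5511, 0.3478, 0.1400)
step 34: x0=(-0.1208, 0.5980, -0.4847) x1=(-0.7687, 0.1960, -0.4516) x2=(-1.5390, 0.3314, 0.1095)

0.7632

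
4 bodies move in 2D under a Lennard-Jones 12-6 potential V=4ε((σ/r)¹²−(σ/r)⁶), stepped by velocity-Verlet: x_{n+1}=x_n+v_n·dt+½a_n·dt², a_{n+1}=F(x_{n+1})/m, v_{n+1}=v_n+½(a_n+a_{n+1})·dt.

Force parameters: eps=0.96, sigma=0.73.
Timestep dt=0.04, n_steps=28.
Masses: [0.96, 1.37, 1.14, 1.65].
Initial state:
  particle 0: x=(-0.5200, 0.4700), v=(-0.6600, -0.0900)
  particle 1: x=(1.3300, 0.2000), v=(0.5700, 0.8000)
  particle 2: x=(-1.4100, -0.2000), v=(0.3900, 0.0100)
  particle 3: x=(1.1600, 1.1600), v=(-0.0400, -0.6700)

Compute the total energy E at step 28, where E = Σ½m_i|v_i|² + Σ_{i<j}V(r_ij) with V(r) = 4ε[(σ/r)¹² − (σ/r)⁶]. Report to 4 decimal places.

step 0: x0=(-0.5200, 0.4700) x1=(1.3300, 0.2000) x2=(-1.4100, -0.2000) x3=(1.1600, 1.1600)
step 1: x0=(-0.5472, 0.4657) x1=(1.3525, 0.2336) x2=(-1.3936, -0.1990) x3=(1.1586, 1.1319)
step 2: x0=(-0.5765, 0.4597) x1=(1.3742, 0.2707) x2=(-1.3754, -0.1966) x3=(1.1578, 1.1008)
step 3: x0=(-0.6084, 0.4516) x1=(1.3951, 0.3106) x2=(-1.3549, -0.1923) x3=(1.1576, 1.0674)
step 4: x0=(-0.6434, 0.4406) x1=(1.4173, 0.3463) x2=(-1.3316, -0.1856) x3=(1.1562, 1.0375)
step 5: x0=(-0.6821, 0.4262) x1=(1.4498, 0.3547) x2=(-1.3052, -0.1760) x3=(1.1462, 1.0302)
step 6: x0=(-0.7240, 0.4087) x1=(1.4936, 0.3378) x2=(-1.2760, -0.1638) x3=(1.1267, 1.0440)
step 7: x0=(-0.7618, 0.3953) x1=(1.5393, 0.3174) x2=(-1.2501, -0.1550) x3=(1.1057, 1.0605)
step 8: x0=(-0.7696, 0.4157) x1=(1.5834, 0.2996) x2=(-1.2495, -0.1747) x3=(1.0859, 1.0750)
step 9: x0=(-0.7634, 0.4533) x1=(1.6255, 0.2849) x2=(-1.2606, -0.2088) x3=(1.0677, 1.0869)
step 10: x0=(-0.7580, 0.4898) x1=(1.6659, 0.2727) x2=(-1.2710, -0.2420) x3=(1.0510, 1.0967)
step 11: x0=(-0.7554, 0.5221) x1=(1.7047, 0.2625) x2=(-1.2789, -0.2717) x3=(1.0355, 1.1047)
step 12: x0=(-0.7555, 0.5503) x1=(1.7423, 0.2539) x2=(-1.2845, -0.2979) x3=(1.0209, 1.1115)
step 13: x0=(-0.7576, 0.5751) x1=(1.7789, 0.2465) x2=(-1.2883, -0.3211) x3=(1.0072, 1.1173)
step 14: x0=(-0.7613, 0.5971) x1=(1.8147, 0.2400) x2=(-1.2907, -0.3420) x3=(0.9940, 1.1223)
step 15: x0=(-0.7664, 0.6167) x1=(1.8498, 0.2342) x2=(-1.2919, -0.3609) x3=(0.9814, 1.1267)
step 16: x0=(-0.7724, 0.6342) x1=(1.8843, 0.2290) x2=(-1.2922, -0.3779) x3=(0.9692, 1.1306)
step 17: x0=(-0.7793, 0.6500) x1=(1.9183, 0.2242) x2=(-1.2916, -0.3935) x3=(0.9573, 1.1341)
step 18: x0=(-0.7868, 0.6641) x1=(1.9520, 0.2198) x2=(-1.2905, -0.4077) x3=(0.9457, 1.1372)
step 19: x0=(-0.7950, 0.6769) x1=(1.9853, 0.2158) x2=(-1.2887, -0.4208) x3=(0.9344, 1.1401)
step 20: x0=(-0.8036, 0.6884) x1=(2.0183, 0.2119) x2=(-1.2865, -0.4327) x3=(0.9232, 1.1428)
step 21: x0=(-0.8127, 0.6987) x1=(2.0511, 0.2083) x2=(-1.2838, -0.4436) x3=(0.9121, 1.1453)
step 22: x0=(-0.8221, 0.7079) x1=(2.0837, 0.2049) x2=(-1.2807, -0.4535) x3=(0.9011, 1.1476)
step 23: x0=(-0.8318, 0.7161) x1=(2.1161, 0.2015) x2=(-1.2773, -0.4626) x3=(0.8903, 1.1498)
step 24: x0=(-0.8418, 0.7233) x1=(2.1484, 0.1983) x2=(-1.2735, -0.4708) x3=(0.8794, 1.1519)
step 25: x0=(-0.8520, 0.7296) x1=(2.1805, 0.1952) x2=(-1.2695, -0.4782) x3=(0.8687, 1.1539)
step 26: x0=(-0.8624, 0.7350) x1=(2.2125, 0.1922) x2=(-1.2652, -0.4849) x3=(0.8579, 1.1559)
step 27: x0=(-0.8731, 0.7396) x1=(2.2444, 0.1892) x2=(-1.2606, -0.4908) x3=(0.8472, 1.1577)
step 28: x0=(-0.8839, 0.7432) x1=(2.2763, 0.1863) x2=(-1.2558, -0.4959) x3=(0.8365, 1.1595)
step 0 velocities: v0=(-0.6600, -0.0900) v1=(0.5700, 0.8000) v2=(0.3900, 0.0100) v3=(-0.0400, -0.6700)
step 0: KE=1.3323, PE=-0.8694, E=0.4630
step 28 velocities: v0=(-0.2721, 0.0818) v1=(0.7953, -0.0722) v2=(0.1229, -0.1198) v3=(-0.2682, 0.0439)
step 28: KE=0.5533, PE=-0.1621, E=0.3911

0.3911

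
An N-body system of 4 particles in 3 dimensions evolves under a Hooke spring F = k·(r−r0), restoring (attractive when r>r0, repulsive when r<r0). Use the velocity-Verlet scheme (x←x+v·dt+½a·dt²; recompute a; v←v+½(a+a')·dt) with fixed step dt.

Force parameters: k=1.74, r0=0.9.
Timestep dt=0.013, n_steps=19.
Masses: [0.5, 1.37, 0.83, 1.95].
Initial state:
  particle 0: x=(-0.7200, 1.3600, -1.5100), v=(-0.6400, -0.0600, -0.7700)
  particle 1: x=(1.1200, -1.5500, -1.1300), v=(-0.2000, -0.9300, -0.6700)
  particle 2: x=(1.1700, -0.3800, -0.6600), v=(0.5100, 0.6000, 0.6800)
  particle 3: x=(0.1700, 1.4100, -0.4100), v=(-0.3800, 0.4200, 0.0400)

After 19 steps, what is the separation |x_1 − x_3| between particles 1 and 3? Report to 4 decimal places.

step 0: x0=(-0.7200, 1.3600, -1.5100) x1=(1.1200, -1.5500, -1.1300) x2=(1.1700, -0.3800, -0.6600) x3=(0.1700, 1.4100, -0.4100)
step 1: x0=(-0.7275, 1.3583, -1.5196) x1=(1.1172, -1.5616, -1.1387) x2=(1.1763, -0.3719, -0.6513) x3=(0.1651, 1.4152, -0.4096)
step 2: x0=(-0.7332, 1.3546, -1.5285) x1=(1.1139, -1.5722, -1.1473) x2=(1.1819, -0.3631, -0.6427) x3=(0.1604, 1.4200, -0.4093)
step 3: x0=(-0.7371, 1.3489, -1.5367) x1=(1.1102, -1.5818, -1.1558) x2=(1.1869, -0.3537, -0.6344) x3=(0.1558, 1.4242, -0.4092)
step 4: x0=(-0.7393, 1.3414, -1.5440) x1=(1.1061, -1.5903, -1.1642) x2=(1.1912, -0.3437, -0.6263) x3=(0.1514, 1.4280, -0.4092)
step 5: x0=(-0.7397, 1.3319, -1.5506) x1=(1.1015, -1.5979, -1.1725) x2=(1.1949, -0.3331, -0.6185) x3=(0.1471, 1.4313, -0.4094)
step 6: x0=(-0.7384, 1.3205, -1.5564) x1=(1.0965, -1.6044, -1.1807) x2=(1.1978, -0.3219, -0.6109) x3=(0.1429, 1.4341, -0.4098)
step 7: x0=(-0.7353, 1.3072, -1.5614) x1=(1.0911, -1.6099, -1.1888) x2=(1.2001, -0.3101, -0.6036) x3=(0.1389, 1.4364, -0.4104)
step 8: x0=(-0.7305, 1.2920, -1.5656) x1=(1.0853, -1.6143, -1.1968) x2=(1.2017, -0.2978, -0.5965) x3=(0.1350, 1.4383, -0.4111)
step 9: x0=(-0.7239, 1.2750, -1.5691) x1=(1.0790, -1.6177, -1.2047) x2=(1.2026, -0.2849, -0.5897) x3=(0.1313, 1.4396, -0.4120)
step 10: x0=(-0.7156, 1.2562, -1.5717) x1=(1.0723, -1.6200, -1.2124) x2=(1.2028, -0.2715, -0.5832) x3=(0.1277, 1.4405, -0.4130)
step 11: x0=(-0.7056, 1.2356, -1.5735) x1=(1.0651, -1.6213, -1.2201) x2=(1.2024, -0.2576, -0.5769) x3=(0.1242, 1.4408, -0.4142)
step 12: x0=(-0.6939, 1.2132, -1.5745) x1=(1.0576, -1.6215, -1.2276) x2=(1.2012, -0.2432, -0.5710) x3=(0.1209, 1.4407, -0.4156)
step 13: x0=(-0.6806, 1.1890, -1.5748) x1=(1.0496, -1.6207, -1.2350) x2=(1.1994, -0.2283, -0.5653) x3=(0.1178, 1.4401, -0.4172)
step 14: x0=(-0.6656, 1.1632, -1.5742) x1=(1.0413, -1.6189, -1.2423) x2=(1.1970, -0.2130, -0.5600) x3=(0.1148, 1.4390, -0.4189)
step 15: x0=(-0.6490, 1.1357, -1.5729) x1=(1.0325, -1.6160, -1.2494) x2=(1.1938, -0.1973, -0.5549) x3=(0.1119, 1.4374, -0.4208)
step 16: x0=(-0.6309, 1.1067, -1.5708) x1=(1.0234, -1.6121, -1.2563) x2=(1.1901, -0.1812, -0.5502) x3=(0.1092, 1.4353, -0.4228)
step 17: x0=(-0.6112, 1.0760, -1.5680) x1=(1.0139, -1.6071, -1.2632) x2=(1.1857, -0.1647, -0.5458) x3=(0.1067, 1.4328, -0.4250)
step 18: x0=(-0.5900, 1.0439, -1.5644) x1=(1.0040, -1.6012, -1.2698) x2=(1.1806, -0.1478, -0.5417) x3=(0.1043, 1.4297, -0.4274)
step 19: x0=(-0.5674, 1.0103, -1.5601) x1=(0.9937, -1.5942, -1.2764) x2=(1.1750, -0.1306, -0.5379) x3=(0.1020, 1.4262, -0.4299)

3.2610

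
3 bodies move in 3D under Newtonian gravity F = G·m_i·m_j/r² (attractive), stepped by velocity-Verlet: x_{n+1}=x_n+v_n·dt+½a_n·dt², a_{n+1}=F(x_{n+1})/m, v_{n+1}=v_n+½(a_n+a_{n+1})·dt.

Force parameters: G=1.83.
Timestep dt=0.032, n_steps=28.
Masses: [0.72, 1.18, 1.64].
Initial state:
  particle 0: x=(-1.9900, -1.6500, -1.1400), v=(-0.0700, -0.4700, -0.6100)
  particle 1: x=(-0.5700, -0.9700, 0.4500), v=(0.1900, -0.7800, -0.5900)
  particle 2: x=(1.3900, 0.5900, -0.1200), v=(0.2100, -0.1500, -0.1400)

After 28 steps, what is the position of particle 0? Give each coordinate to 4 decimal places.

step 0: x0=(-1.9900, -1.6500, -1.1400) x1=(-0.5700, -0.9700, 0.4500) x2=(1.3900, 0.5900, -0.1200)
step 1: x0=(-1.9920, -1.6649, -1.1593) x1=(-0.5638, -0.9949, 0.4310) x2=(1.3966, 0.5851, -0.1245)
step 2: x0=(-1.9936, -1.6796, -1.1783) x1=(-0.5575, -1.0195, 0.4117) x2=(1.4028, 0.5799, -0.1289)
step 3: x0=(-1.9948, -1.6941, -1.1970) x1=(-0.5509, -1.0440, 0.3921) x2=(1.4087, 0.5745, -0.1332)
step 4: x0=(-1.9956, -1.7084, -1.2152) x1=(-0.5442, -1.0682, 0.3722) x2=(1.4144, 0.5688, -0.1375)
step 5: x0=(-1.9959, -1.7224, -1.2332) x1=(-0.5374, -1.0922, 0.3520) x2=(1.4197, 0.5629, -0.1418)
step 6: x0=(-1.9958, -1.7362, -1.2507) x1=(-0.5303, -1.1161, 0.3316) x2=(1.4247, 0.5568, -0.1460)
step 7: x0=(-1.9953, -1.7498, -1.2679) x1=(-0.5232, -1.1397, 0.3109) x2=(1.4294, 0.5504, -0.1502)
step 8: x0=(-1.9944, -1.7632, -1.2848) x1=(-0.5158, -1.1631, 0.2899) x2=(1.4338, 0.5438, -0.1543)
step 9: x0=(-1.9931, -1.7764, -1.3013) x1=(-0.5083, -1.1863, 0.2686) x2=(1.4380, 0.5369, -0.1584)
step 10: x0=(-1.9913, -1.7894, -1.3175) x1=(-0.5007, -1.2092, 0.2471) x2=(1.4418, 0.5297, -0.1625)
step 11: x0=(-1.9891, -1.8022, -1.3333) x1=(-0.4929, -1.2320, 0.2254) x2=(1.4453, 0.5223, -0.1665)
step 12: x0=(-1.9865, -1.8148, -1.3487) x1=(-0.4849, -1.2545, 0.2034) x2=(1.4486, 0.5147, -0.1705)
step 13: x0=(-1.9834, -1.8272, -1.3638) x1=(-0.4768, -1.2768, 0.1811) x2=(1.4515, 0.5068, -0.1745)
step 14: x0=(-1.9799, -1.8394, -1.3785) x1=(-0.4686, -1.2988, 0.1586) x2=(1.4542, 0.4987, -0.1785)
step 15: x0=(-1.9760, -1.8514, -1.3929) x1=(-0.4603, -1.3207, 0.1358) x2=(1.4566, 0.4903, -0.1824)
step 16: x0=(-1.9716, -1.8631, -1.4070) x1=(-0.4518, -1.3423, 0.1128) x2=(1.4587, 0.4817, -0.1864)
step 17: x0=(-1.9668, -1.8747, -1.4206) x1=(-0.4432, -1.3637, 0.0896) x2=(1.4605, 0.4728, -0.1903)
step 18: x0=(-1.9616, -1.8861, -1.4339) x1=(-0.4345, -1.3848, 0.0661) x2=(1.4620, 0.4636, -0.1942)
step 19: x0=(-1.9559, -1.8974, -1.4469) x1=(-0.4257, -1.4057, 0.0424) x2=(1.4633, 0.4542, -0.1981)
step 20: x0=(-1.9497, -1.9084, -1.4595) x1=(-0.4168, -1.4264, 0.0185) x2=(1.4643, 0.4445, -0.2019)
step 21: x0=(-1.9431, -1.9192, -1.4717) x1=(-0.4077, -1.4468, -0.0057) x2=(1.4650, 0.4346, -0.2058)
step 22: x0=(-1.9361, -1.9298, -1.4836) x1=(-0.3986, -1.4669, -0.0300) x2=(1.4654, 0.4244, -0.2097)
step 23: x0=(-1.9285, -1.9403, -1.4951) x1=(-0.3893, -1.4869, -0.0547) x2=(1.4656, 0.4140, -0.2136)
step 24: x0=(-1.9205, -1.9505, -1.5062) x1=(-0.3800, -1.5065, -0.0795) x2=(1.4655, 0.4033, -0.2175)
step 25: x0=(-1.9121, -1.9606, -1.5170) x1=(-0.3706, -1.5260, -0.1045) x2=(1.4651, 0.3923, -0.2214)
step 26: x0=(-1.9031, -1.9705, -1.5274) x1=(-0.3610, -1.5451, -0.1298) x2=(1.4644, 0.3811, -0.2252)
step 27: x0=(-1.8937, -1.9802, -1.5374) x1=(-0.3514, -1.5641, -0.1553) x2=(1.4635, 0.3696, -0.2291)
step 28: x0=(-1.8838, -1.9897, -1.5471) x1=(-0.3418, -1.5827, -0.1809) x2=(1.4623, 0.3578, -0.2331)

(-1.8838, -1.9897, -1.5471)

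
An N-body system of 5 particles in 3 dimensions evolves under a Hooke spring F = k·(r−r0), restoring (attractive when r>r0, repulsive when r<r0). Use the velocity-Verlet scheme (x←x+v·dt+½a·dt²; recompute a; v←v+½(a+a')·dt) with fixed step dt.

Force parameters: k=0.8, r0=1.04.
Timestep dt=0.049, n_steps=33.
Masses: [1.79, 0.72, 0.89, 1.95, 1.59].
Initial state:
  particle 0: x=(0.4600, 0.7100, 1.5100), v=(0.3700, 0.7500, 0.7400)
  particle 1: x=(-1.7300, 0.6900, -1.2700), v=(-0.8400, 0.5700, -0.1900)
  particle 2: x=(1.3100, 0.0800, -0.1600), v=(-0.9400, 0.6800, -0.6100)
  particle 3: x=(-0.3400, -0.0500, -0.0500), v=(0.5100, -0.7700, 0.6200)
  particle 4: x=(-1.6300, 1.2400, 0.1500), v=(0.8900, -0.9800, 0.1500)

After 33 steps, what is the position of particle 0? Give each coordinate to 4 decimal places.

step 0: x0=(0.4600, 0.7100, 1.5100) x1=(-1.7300, 0.6900, -1.2700) x2=(1.3100, 0.0800, -0.1600) x3=(-0.3400, -0.0500, -0.0500) x4=(-1.6300, 1.2400, 0.1500)
step 1: x0=(0.4767, 0.7466, 1.5440) x1=(-1.7654, 0.7172, -1.2743) x2=(1.2585, 0.1149, -0.1896) x3=(-0.3151, -0.0871, -0.0195) x4=(-1.5841, 1.1909, 0.1574)
step 2: x0=(0.4903, 0.7826, 1.5732) x1=(-1.7889, 0.7426, -1.2684) x2=(1.1964, 0.1527, -0.2183) x3=(-0.2906, -0.1228, 0.0110) x4=(-1.5339, 1.1397, 0.1648)
step 3: x0=(0.5009, 0.8181, 1.5977) x1=(-1.8005, 0.7662, -1.2522) x2=(1.1245, 0.1932, -0.2461) x3=(-0.2665, -0.1570, 0.0417) x4=(-1.4797, 1.0868, 0.1724)
step 4: x0=(0.5085, 0.8529, 1.6174) x1=(-1.8000, 0.7878, -1.2258) x2=(1.0432, 0.2362, -0.2725) x3=(-0.2430, -0.1897, 0.0724) x4=(-1.4216, 1.0323, 0.1800)
step 5: x0=(0.5130, 0.8869, 1.6321) x1=(-1.7875, 0.8074, -1.1894) x2=(0.9535, 0.2814, -0.2976) x3=(-0.2200, -0.2209, 0.1030) x4=(-1.3600, 0.9764, 0.1877)
step 6: x0=(0.5144, 0.9200, 1.6421) x1=(-1.7634, 0.8248, -1.1431) x2=(0.8559, 0.3287, -0.3210) x3=(-0.1977, -0.2503, 0.1337) x4=(-1.2951, 0.9194, 0.1956)
step 7: x0=(0.5129, 0.9520, 1.6472) x1=(-1.7279, 0.8401, -1.0873) x2=(0.7515, 0.3777, -0.3426) x3=(-0.1760, -0.2782, 0.1643) x4=(-1.2273, 0.8614, 0.2036)
step 8: x0=(0.5084, 0.9830, 1.6475) x1=(-1.6817, 0.8533, -1.0225) x2=(0.6412, 0.4282, -0.3622) x3=(-0.1551, -0.3043, 0.1949) x4=(-1.1568, 0.8028, 0.2118)
step 9: x0=(0.5011, 1.0128, 1.6431) x1=(-1.6252, 0.8643, -0.9492) x2=(0.5257, 0.4800, -0.3798) x3=(-0.1348, -0.3288, 0.2255) x4=(-1.0841, 0.7436, 0.2203)
step 10: x0=(0.4910, 1.0413, 1.6343) x1=(-1.5594, 0.8733, -0.8680) x2=(0.4061, 0.5328, -0.3951) x3=(-0.1152, -0.3516, 0.2561) x4=(-1.0094, 0.6842, 0.2291)
step 11: x0=(0.4782, 1.0685, 1.6210) x1=(-1.4849, 0.8804, -0.7796) x2=(0.2834, 0.5864, -0.4080) x3=(-0.0961, -0.3727, 0.2867) x4=(-0.9331, 0.6247, 0.2383)
step 12: x0=(0.4628, 1.0943, 1.6034) x1=(-1.4029, 0.8856, -0.6848) x2=(0.1584, 0.6405, -0.4186) x3=(-0.0777, -0.3922, 0.3172) x4=(-0.8555, 0.5652, 0.2480)
step 13: x0=(0.4451, 1.1187, 1.5819) x1=(-1.3142, 0.8891, -0.5841) x2=(0.0322, 0.6947, -0.4266) x3=(-0.0596, -0.4099, 0.3477) x4=(-0.7769, 0.5059, 0.2582)
step 14: x0=(0.4251, 1.1416, 1.5565) x1=(-1.2201, 0.8913, -0.4785) x2=(-0.0944, 0.7490, -0.4320) x3=(-0.0420, -0.4259, 0.3782) x4=(-0.6975, 0.4468, 0.2692)
step 15: x0=(0.4030, 1.1630, 1.5274) x1=(-1.1216, 0.8921, -0.3685) x2=(-0.2205, 0.8031, -0.4350) x3=(-0.0248, -0.4402, 0.4086) x4=(-0.6175, 0.3880, 0.2809)
step 16: x0=(0.3789, 1.1828, 1.4951) x1=(-1.0199, 0.8919, -0.2548) x2=(-0.3454, 0.8568, -0.4354) x3=(-0.0079, -0.4528, 0.4389) x4=(-0.5370, 0.3295, 0.2934)
step 17: x0=(0.3530, 1.2011, 1.4596) x1=(-0.9161, 0.8909, -0.1378) x2=(-0.4684, 0.9099, -0.4336) x3=(0.0087, -0.4636, 0.4692) x4=(-0.4560, 0.2713, 0.3066)
step 18: x0=(0.3255, 1.2179, 1.4213) x1=(-0.8110, 0.8890, -0.0174) x2=(-0.5893, 0.9624, -0.4296) x3=(0.0250, -0.4728, 0.4993) x4=(-0.3747, 0.2135, 0.3205)
step 19: x0=(0.2965, 1.2331, 1.3803) x1=(-0.7045, 0.8862, 0.1063) x2=(-0.7081, 1.0139, -0.4237) x3=(0.0409, -0.4802, 0.5294) x4=(-0.2932, 0.1563, 0.3349)
step 20: x0=(0.2663, 1.2468, 1.3372) x1=(-0.5966, 0.8826, 0.2329) x2=(-0.8249, 1.0642, -0.4158) x3=(0.0565, -0.4860, 0.5593) x4=(-0.2115, 0.0998, 0.3496)
step 21: x0=(0.2349, 1.2591, 1.2919) x1=(-0.4874, 0.8781, 0.3613) x2=(-0.9395, 1.1127, -0.4051) x3=(0.0717, -0.4901, 0.5891) x4=(-0.1299, 0.0443, 0.3643)
step 22: x0=(0.2026, 1.2699, 1.2450) x1=(-0.3774, 0.8730, 0.4906) x2=(-1.0513, 1.1589, -0.3913) x3=(0.0864, -0.4925, 0.6188) x4=(-0.0485, -0.0100, 0.3790)
step 23: x0=(0.1694, 1.2793, 1.1965) x1=(-0.2673, 0.8671, 0.6197) x2=(-1.1594, 1.2022, -0.3737) x3=(0.1006, -0.4934, 0.6484) x4=(0.0324, -0.0628, 0.3933)
step 24: x0=(0.1356, 1.2875, 1.1469) x1=(-0.1578, 0.8604, 0.7479) x2=(-1.2630, 1.2422, -0.3519) x3=(0.1141, -0.4926, 0.6779) x4=(0.1125, -0.1139, 0.4072)
step 25: x0=(0.1012, 1.2946, 1.0962) x1=(-0.0497, 0.8523, 0.8743) x2=(-1.3610, 1.2783, -0.3255) x3=(0.1267, -0.4903, 0.7075) x4=(0.1919, -0.1630, 0.4206)
step 26: x0=(0.0663, 1.3007, 1.0446) x1=(0.0567, 0.8425, 0.9986) x2=(-1.4526, 1.3102, -0.2944) x3=(0.1383, -0.4862, 0.7370) x4=(0.2703, -0.2098, 0.4334)
step 27: x0=(0.0307, 1.3061, 0.9919) x1=(0.1613, 0.8305, 1.1206) x2=(-1.5368, 1.3373, -0.2583) x3=(0.1488, -0.4805, 0.7665) x4=(0.3476, -0.2543, 0.4455)
step 28: x0=(-0.0057, 1.3106, 0.9381) x1=(0.2638, 0.8165, 1.2404) x2=(-1.6128, 1.3594, -0.2170) x3=(0.1579, -0.4729, 0.7959) x4=(0.4237, -0.2963, 0.4570)
step 29: x0=(-0.0428, 1.3139, 0.8833) x1=(0.3640, 0.8010, 1.3577) x2=(-1.6797, 1.3760, -0.1705) x3=(0.1656, -0.4633, 0.8254) x4=(0.4984, -0.3357, 0.4679)
step 30: x0=(-0.0806, 1.3159, 0.8276) x1=(0.4611, 0.7843, 1.4719) x2=(-1.7368, 1.3871, -0.1187) x3=(0.1718, -0.4517, 0.8547) x4=(0.5716, -0.3725, 0.4784)
step 31: x0=(-0.1187, 1.3164, 0.7712) x1=(0.5546, 0.7667, 1.5823) x2=(-1.7835, 1.3923, -0.0617) x3=(0.1764, -0.4380, 0.8840) x4=(0.6430, -0.4064, 0.4886)
step 32: x0=(-0.1570, 1.3152, 0.7145) x1=(0.6436, 0.7484, 1.6880) x2=(-1.8192, 1.3914, 0.0005) x3=(0.1794, -0.4221, 0.9130) x4=(0.7124, -0.4374, 0.4986)
step 33: x0=(-0.1953, 1.3123, 0.6577) x1=(0.7274, 0.7294, 1.7882) x2=(-1.8435, 1.3845, 0.0678) x3=(0.1809, -0.4040, 0.9419) x4=(0.7795, -0.4654, 0.5087)

(-0.1953, 1.3123, 0.6577)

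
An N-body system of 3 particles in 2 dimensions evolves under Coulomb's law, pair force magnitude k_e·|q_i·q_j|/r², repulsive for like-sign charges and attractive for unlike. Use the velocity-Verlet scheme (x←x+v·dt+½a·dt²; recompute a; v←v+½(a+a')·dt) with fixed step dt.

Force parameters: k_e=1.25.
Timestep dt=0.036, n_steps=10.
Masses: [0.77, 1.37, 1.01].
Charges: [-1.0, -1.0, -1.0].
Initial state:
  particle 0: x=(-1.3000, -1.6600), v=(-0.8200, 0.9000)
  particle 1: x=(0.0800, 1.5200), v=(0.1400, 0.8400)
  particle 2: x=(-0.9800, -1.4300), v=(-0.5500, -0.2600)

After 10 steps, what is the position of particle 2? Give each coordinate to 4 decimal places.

step 0: x0=(-1.3000, -1.6600) x1=(0.0800, 1.5200) x2=(-0.9800, -1.4300)
step 1: x0=(-1.3351, -1.6316) x1=(0.0851, 1.5503) x2=(-0.9956, -1.4364)
step 2: x0=(-1.3821, -1.6103) x1=(0.0902, 1.5809) x2=(-1.0023, -1.4378)
step 3: x0=(-1.4402, -1.5941) x1=(0.0955, 1.6116) x2=(-1.0005, -1.4355)
step 4: x0=(-1.5074, -1.5813) x1=(0.1008, 1.6425) x2=(-0.9920, -1.4308)
step 5: x0=(-1.5817, -1.5707) x1=(0.1062, 1.6737) x2=(-0.9781, -1.4247)
step 6: x0=(-1.6614, -1.5615) x1=(0.1117, 1.7050) x2=(-0.9602, -1.4178)
step 7: x0=(-1.7452, -1.5532) x1=(0.1172, 1.7364) x2=(-0.9394, -1.4104)
step 8: x0=(-1.8321, -1.5457) x1=(0.1228, 1.7681) x2=(-0.9162, -1.4028)
step 9: x0=(-1.9216, -1.5386) x1=(0.1285, 1.7999) x2=(-0.8912, -1.3949)
step 10: x0=(-2.0130, -1.5320) x1=(0.1343, 1.8319) x2=(-0.8648, -1.3870)

(-0.8648, -1.3870)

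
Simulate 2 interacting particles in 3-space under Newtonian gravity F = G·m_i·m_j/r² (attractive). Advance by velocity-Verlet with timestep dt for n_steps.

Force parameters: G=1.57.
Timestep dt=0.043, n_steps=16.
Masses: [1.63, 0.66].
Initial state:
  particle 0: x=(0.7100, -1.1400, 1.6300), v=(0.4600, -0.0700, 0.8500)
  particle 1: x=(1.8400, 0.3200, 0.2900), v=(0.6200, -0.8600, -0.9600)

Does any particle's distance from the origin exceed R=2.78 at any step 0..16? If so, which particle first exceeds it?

step 0: x0=(0.7100, -1.1400, 1.6300) x1=(1.8400, 0.3200, 0.2900)
step 1: x0=(0.7299, -1.1429, 1.6664) x1=(1.8664, 0.2827, 0.2490)
step 2: x0=(0.7499, -1.1456, 1.7027) x1=(1.8924, 0.2449, 0.2085)
step 3: x0=(0.7701, -1.1480, 1.7387) x1=(1.9180, 0.2066, 0.1686)
step 4: x0=(0.7905, -1.1503, 1.7744) x1=(1.9432, 0.1678, 0.1292)
step 5: x0=(0.8111, -1.1524, 1.8100) x1=(1.9680, 0.1285, 0.0904)
step 6: x0=(0.8318, -1.1543, 1.8453) x1=(1.9923, 0.0888, 0.0522)
step 7: x0=(0.8526, -1.1561, 1.8804) x1=(2.0164, 0.0487, 0.0145)
step 8: x0=(0.8736, -1.1577, 1.9152) x1=(2.0401, 0.0083, -0.0226)
step 9: x0=(0.8947, -1.1591, 1.9499) x1=(2.0634, -0.0325, -0.0591)
step 10: x0=(0.9160, -1.1605, 1.9843) x1=(2.0864, -0.0735, -0.0951)
step 11: x0=(0.9373, -1.1617, 2.0185) x1=(2.1092, -0.1149, -0.1306)
step 12: x0=(0.9588, -1.1629, 2.0525) x1=(2.1316, -0.1565, -0.1655)
step 13: x0=(0.9804, -1.1639, 2.0862) x1=(2.1537, -0.1984, -0.1999)
step 14: x0=(1.0022, -1.1648, 2.1198) x1=(2.1756, -0.2405, -0.2338)
step 15: x0=(1.0240, -1.1657, 2.1531) x1=(2.1972, -0.2828, -0.2671)
step 16: x0=(1.0459, -1.1665, 2.1862) x1=(2.2186, -0.3252, -0.3000)

no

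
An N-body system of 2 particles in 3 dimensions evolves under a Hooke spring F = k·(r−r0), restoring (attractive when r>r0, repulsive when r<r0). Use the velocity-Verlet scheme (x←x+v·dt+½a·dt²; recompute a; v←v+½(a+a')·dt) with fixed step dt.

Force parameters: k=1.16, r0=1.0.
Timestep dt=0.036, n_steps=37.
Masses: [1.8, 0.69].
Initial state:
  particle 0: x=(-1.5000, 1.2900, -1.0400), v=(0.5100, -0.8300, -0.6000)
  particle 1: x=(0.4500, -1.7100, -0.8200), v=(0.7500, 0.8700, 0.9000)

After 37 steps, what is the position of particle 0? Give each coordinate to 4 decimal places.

step 0: x0=(-1.5000, 1.2900, -1.0400) x1=(0.4500, -1.7100, -0.8200)
step 1: x0=(-1.4811, 1.2592, -1.0615) x1=(0.4755, -1.6763, -0.7878)
step 2: x0=(-1.4609, 1.2267, -1.0829) x1=(0.4979, -1.6381, -0.7560)
step 3: x0=(-1.4396, 1.1924, -1.1041) x1=(0.5172, -1.5953, -0.7247)
step 4: x0=(-1.4172, 1.1565, -1.1250) x1=(0.5336, -1.5483, -0.6940)
step 5: x0=(-1.3936, 1.1190, -1.1457) x1=(0.5470, -1.4972, -0.6639)
step 6: x0=(-1.3689, 1.0800, -1.1661) x1=(0.5574, -1.4420, -0.6346)
step 7: x0=(-1.3431, 1.0396, -1.1863) x1=(0.5649, -1.3831, -0.6061)
step 8: x0=(-1.3162, 0.9977, -1.2060) x1=(0.5696, -1.3206, -0.5784)
step 9: x0=(-1.2882, 0.9546, -1.2255) x1=(0.5715, -1.2547, -0.5517)
step 10: x0=(-1.2592, 0.9102, -1.2445) x1=(0.5708, -1.1856, -0.5259)
step 11: x0=(-1.2292, 0.8647, -1.2632) x1=(0.5674, -1.1135, -0.5012)
step 12: x0=(-1.1982, 0.8182, -1.2814) x1=(0.5615, -1.0387, -0.4775)
step 13: x0=(-1.1664, 0.7706, -1.2993) x1=(0.5533, -0.9613, -0.4549)
step 14: x0=(-1.1336, 0.7222, -1.3167) x1=(0.5427, -0.8816, -0.4335)
step 15: x0=(-1.1000, 0.6730, -1.3336) x1=(0.5300, -0.7999, -0.4132)
step 16: x0=(-1.0656, 0.6231, -1.3502) x1=(0.5152, -0.7162, -0.3940)
step 17: x0=(-1.0305, 0.5725, -1.3662) x1=(0.4984, -0.6310, -0.3761)
step 18: x0=(-0.9947, 0.5214, -1.3819) x1=(0.4799, -0.5443, -0.3593)
step 19: x0=(-0.9582, 0.4698, -1.3970) x1=(0.4597, -0.4564, -0.3436)
step 20: x0=(-0.9212, 0.4179, -1.4118) x1=(0.4379, -0.3675, -0.3291)
step 21: x0=(-0.8836, 0.3656, -1.4261) x1=(0.4147, -0.2777, -0.3158)
step 22: x0=(-0.8455, 0.3131, -1.4400) x1=(0.3903, -0.1874, -0.3035)
step 23: x0=(-0.8070, 0.2604, -1.4534) x1=(0.3647, -0.0966, -0.2923)
step 24: x0=(-0.7680, 0.2076, -1.4665) x1=(0.3381, -0.0054, -0.2821)
step 25: x0=(-0.7288, 0.1547, -1.4792) x1=(0.3105, 0.0859, -0.2729)
step 26: x0=(-0.6892, 0.1018, -1.4916) x1=(0.2821, 0.1773, -0.2647)
step 27: x0=(-0.6493, 0.0489, -1.5035) x1=(0.2529, 0.2686, -0.2574)
step 28: x0=(-0.6091, -0.0039, -1.5151) x1=(0.2230, 0.3597, -0.2512)
step 29: x0=(-0.5687, -0.0566, -1.5263) x1=(0.1925, 0.4506, -0.2459)
step 30: x0=(-0.5280, -0.1091, -1.5371) x1=(0.1613, 0.5411, -0.2416)
step 31: x0=(-0.4872, -0.1615, -1.5475) x1=(0.1296, 0.6310, -0.2384)
step 32: x0=(-0.4461, -0.2136, -1.5575) x1=(0.0974, 0.7202, -0.2363)
step 33: x0=(-0.4049, -0.2653, -1.5670) x1=(0.0646, 0.8087, -0.2354)
step 34: x0=(-0.3634, -0.3167, -1.5761) x1=(0.0315, 0.8960, -0.2358)
step 35: x0=(-0.3218, -0.3676, -1.5846) x1=(-0.0021, 0.9822, -0.2375)
step 36: x0=(-0.2801, -0.4180, -1.5926) x1=(-0.0360, 1.0670, -0.2406)
step 37: x0=(-0.2383, -0.4677, -1.6000) x1=(-0.0702, 1.1501, -0.2453)

(-0.2383, -0.4677, -1.6000)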